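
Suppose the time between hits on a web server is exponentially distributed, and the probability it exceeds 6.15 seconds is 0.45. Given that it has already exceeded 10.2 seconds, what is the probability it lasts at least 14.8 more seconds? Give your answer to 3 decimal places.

0.146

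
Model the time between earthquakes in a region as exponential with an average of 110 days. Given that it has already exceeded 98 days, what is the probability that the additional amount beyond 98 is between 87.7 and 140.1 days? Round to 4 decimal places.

The rate is λ = 1/110 = 0.00909091 per day.
Memoryless: the residual past 98 is again Exp(λ).
P(87.7 < residual < 140.1) = e^(−λ·87.7) − e^(−λ·140.1) = 0.45056 − 0.27981 ≈ 0.1707.

0.1707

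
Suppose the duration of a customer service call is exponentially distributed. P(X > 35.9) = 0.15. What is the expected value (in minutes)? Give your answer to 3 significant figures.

e^(−λ·35.9) = 0.15 ⇒ λ = −ln(0.15)/35.9 = 0.0528446.
Mean = 1/λ = 18.9234 minutes.

18.9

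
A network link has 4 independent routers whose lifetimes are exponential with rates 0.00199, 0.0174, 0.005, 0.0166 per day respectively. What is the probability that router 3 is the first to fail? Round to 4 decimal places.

0.1220

The time to first failure is exponential with rate Σλ = 0.00199 + 0.0174 + 0.005 + 0.0166 = 0.04099.
P(router 3 first) = λ_3/Σλ = 0.005/0.04099 ≈ 0.1220.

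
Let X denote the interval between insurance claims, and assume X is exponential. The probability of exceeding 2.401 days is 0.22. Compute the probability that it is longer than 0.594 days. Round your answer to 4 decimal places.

0.6876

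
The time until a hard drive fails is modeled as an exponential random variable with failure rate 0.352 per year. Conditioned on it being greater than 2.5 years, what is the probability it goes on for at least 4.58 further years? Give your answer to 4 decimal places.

0.1995

The exponential is memoryless, so the remaining time is again Exp(λ): the condition X > 2.5 is irrelevant.
P(X > 4.58) = e^(−1.6122) ≈ 0.1995.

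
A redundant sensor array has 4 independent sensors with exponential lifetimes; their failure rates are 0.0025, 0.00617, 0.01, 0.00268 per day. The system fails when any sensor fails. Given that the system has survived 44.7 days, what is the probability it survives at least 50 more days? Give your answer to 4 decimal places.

0.3439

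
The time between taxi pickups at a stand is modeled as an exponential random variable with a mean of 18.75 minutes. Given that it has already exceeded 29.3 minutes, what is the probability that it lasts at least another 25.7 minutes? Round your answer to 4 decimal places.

0.2539

The rate is λ = 1/18.75 = 0.0533333 per minute.
The exponential is memoryless, so the remaining time is again Exp(λ): the condition X > 29.3 is irrelevant.
P(X > 25.7) = e^(−1.3707) ≈ 0.2539.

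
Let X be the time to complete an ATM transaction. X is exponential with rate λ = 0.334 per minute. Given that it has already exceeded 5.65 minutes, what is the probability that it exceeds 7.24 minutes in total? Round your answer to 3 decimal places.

The exponential is memoryless, so the remaining time is again Exp(λ): the condition X > 5.65 is irrelevant.
P(X > 1.59) = e^(−0.53106) ≈ 0.588.

0.588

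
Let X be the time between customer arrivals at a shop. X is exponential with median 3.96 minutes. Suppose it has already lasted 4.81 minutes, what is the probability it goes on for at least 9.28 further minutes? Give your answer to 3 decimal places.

0.197

For an exponential, median = ln(2)/λ, so λ = ln 2 / 3.96 = 0.175037 per minute.
By the memoryless property, P(X > 4.81+9.28 | X > 4.81) = P(X > 9.28).
P(X > 9.28) = e^(−1.6243) ≈ 0.197.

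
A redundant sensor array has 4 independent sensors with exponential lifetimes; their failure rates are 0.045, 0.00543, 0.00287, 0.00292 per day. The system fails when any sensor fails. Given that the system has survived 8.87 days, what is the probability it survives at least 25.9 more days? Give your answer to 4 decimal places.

Time to first failure ~ Exp(Σλ) with Σλ = 0.05622.
By memorylessness, P(T > 8.87+25.9 | T > 8.87) = P(T > 25.9) = e^(−0.05622·25.9) ≈ 0.2331.

0.2331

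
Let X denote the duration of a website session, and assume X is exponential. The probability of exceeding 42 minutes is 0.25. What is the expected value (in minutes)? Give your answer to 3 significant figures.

e^(−λ·42) = 0.25 ⇒ λ = −ln(0.25)/42 = 0.033007.
Mean = 1/λ = 30.2966 minutes.

30.3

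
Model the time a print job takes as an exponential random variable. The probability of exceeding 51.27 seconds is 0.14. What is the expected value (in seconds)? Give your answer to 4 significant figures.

e^(−λ·51.27) = 0.14 ⇒ λ = −ln(0.14)/51.27 = 0.0383482.
Mean = 1/λ = 26.0768 seconds.

26.08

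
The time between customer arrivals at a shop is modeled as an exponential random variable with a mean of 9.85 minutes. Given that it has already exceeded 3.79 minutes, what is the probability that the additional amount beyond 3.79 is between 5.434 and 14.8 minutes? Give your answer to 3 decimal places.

The rate is λ = 1/9.85 = 0.101523 per minute.
Memoryless: the residual past 3.79 is again Exp(λ).
P(5.434 < residual < 14.8) = e^(−λ·5.434) − e^(−λ·14.8) = 0.57598 − 0.22256 ≈ 0.353.

0.353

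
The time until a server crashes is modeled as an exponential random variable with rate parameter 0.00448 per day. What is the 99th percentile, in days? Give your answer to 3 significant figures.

1030

Set 1 − e^(−λt) = 0.99, so t = −ln(0.01)/λ = 4.6052/0.00448 ≈ 1027.94 days.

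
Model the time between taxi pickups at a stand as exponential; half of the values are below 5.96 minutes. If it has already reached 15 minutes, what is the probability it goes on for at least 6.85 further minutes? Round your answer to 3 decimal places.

0.451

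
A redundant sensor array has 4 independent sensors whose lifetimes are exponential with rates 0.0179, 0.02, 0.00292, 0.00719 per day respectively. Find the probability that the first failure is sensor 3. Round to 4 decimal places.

The time to first failure is exponential with rate Σλ = 0.0179 + 0.02 + 0.00292 + 0.00719 = 0.04801.
P(sensor 3 first) = λ_3/Σλ = 0.00292/0.04801 ≈ 0.0608.

0.0608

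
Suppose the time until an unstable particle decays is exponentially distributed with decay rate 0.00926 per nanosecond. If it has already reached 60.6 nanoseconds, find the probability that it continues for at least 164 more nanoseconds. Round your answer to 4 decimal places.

0.2190

The exponential is memoryless, so the remaining time is again Exp(λ): the condition X > 60.6 is irrelevant.
P(X > 164) = e^(−1.5186) ≈ 0.2190.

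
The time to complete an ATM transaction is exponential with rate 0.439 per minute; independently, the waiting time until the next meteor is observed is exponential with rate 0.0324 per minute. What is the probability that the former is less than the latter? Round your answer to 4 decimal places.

0.9313

λ_1 = 0.439, λ_2 = 0.0324.
For independent exponentials, P(the former < the latter) = λ_1/(λ_1+λ_2) = 0.439/0.4714 ≈ 0.9313.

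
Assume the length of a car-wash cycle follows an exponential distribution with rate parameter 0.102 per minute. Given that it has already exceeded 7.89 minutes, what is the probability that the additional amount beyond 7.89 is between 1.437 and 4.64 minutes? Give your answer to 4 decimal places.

0.2407

Memoryless: the residual past 7.89 is again Exp(λ).
P(1.437 < residual < 4.64) = e^(−λ·1.437) − e^(−λ·4.64) = 0.86366 − 0.62296 ≈ 0.2407.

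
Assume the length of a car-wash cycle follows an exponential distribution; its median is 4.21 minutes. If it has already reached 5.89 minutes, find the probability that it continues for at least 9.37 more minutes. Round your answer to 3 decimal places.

0.214

For an exponential, median = ln(2)/λ, so λ = ln 2 / 4.21 = 0.164643 per minute.
By the memoryless property, P(X > 5.89+9.37 | X > 5.89) = P(X > 9.37).
P(X > 9.37) = e^(−1.5427) ≈ 0.214.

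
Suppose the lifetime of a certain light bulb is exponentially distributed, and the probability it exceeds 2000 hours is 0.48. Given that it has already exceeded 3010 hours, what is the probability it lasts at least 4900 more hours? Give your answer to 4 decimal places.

0.1656

From e^(−λ·2000) = 0.48, λ = −ln(0.48)/2000 = 0.000366985.
Memoryless: P(X > 3010+4900 | X > 3010) = P(X > 4900) = e^(−0.000366985·4900) ≈ 0.1656.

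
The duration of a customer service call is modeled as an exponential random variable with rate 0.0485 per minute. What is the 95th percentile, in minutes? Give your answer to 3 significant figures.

61.8

Set 1 − e^(−λt) = 0.95, so t = −ln(0.05)/λ = 2.9957/0.0485 ≈ 61.7677 minutes.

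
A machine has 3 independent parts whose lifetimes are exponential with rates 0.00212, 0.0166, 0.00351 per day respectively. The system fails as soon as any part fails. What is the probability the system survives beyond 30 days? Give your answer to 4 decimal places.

The time to first failure is exponential with rate Σλ = 0.00212 + 0.0166 + 0.00351 = 0.02223.
P(min > 30) = e^(−0.02223·30) = e^(−0.6669) ≈ 0.5133.

0.5133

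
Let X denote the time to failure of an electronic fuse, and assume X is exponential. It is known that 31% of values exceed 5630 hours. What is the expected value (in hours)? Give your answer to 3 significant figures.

4810

e^(−λ·5630) = 0.31 ⇒ λ = −ln(0.31)/5630 = 0.000208025.
Mean = 1/λ = 4807.11 hours.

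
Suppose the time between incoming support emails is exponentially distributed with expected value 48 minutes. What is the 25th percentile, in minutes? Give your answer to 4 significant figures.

13.81

The rate is λ = 1/48 = 0.0208333 per minute.
Set 1 − e^(−λt) = 0.25, so t = −ln(0.75)/λ = 0.28768/0.0208333 ≈ 13.8087 minutes.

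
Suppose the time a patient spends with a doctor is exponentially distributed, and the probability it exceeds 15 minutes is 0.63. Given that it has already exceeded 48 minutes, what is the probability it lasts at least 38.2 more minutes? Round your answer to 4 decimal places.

From e^(−λ·15) = 0.63, λ = −ln(0.63)/15 = 0.0308024.
Memoryless: P(X > 48+38.2 | X > 48) = P(X > 38.2) = e^(−0.0308024·38.2) ≈ 0.3083.

0.3083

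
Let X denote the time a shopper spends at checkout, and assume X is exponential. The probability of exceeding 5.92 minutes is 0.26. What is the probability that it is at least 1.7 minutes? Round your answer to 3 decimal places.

0.679

e^(−λ·5.92) = 0.26 ⇒ λ = −ln(0.26)/5.92 = 0.227546.
P(X > 1.7) = e^(−0.227546·1.7) = e^(−0.38683) ≈ 0.679.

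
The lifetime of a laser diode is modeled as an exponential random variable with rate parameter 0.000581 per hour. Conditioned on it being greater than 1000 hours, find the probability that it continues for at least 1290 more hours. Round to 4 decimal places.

The exponential is memoryless, so the remaining time is again Exp(λ): the condition X > 1000 is irrelevant.
P(X > 1290) = e^(−0.74949) ≈ 0.4726.

0.4726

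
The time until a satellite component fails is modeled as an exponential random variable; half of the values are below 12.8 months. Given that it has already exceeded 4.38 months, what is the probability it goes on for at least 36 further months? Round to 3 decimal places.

For an exponential, median = ln(2)/λ, so λ = ln 2 / 12.8 = 0.0541521 per month.
The exponential is memoryless, so the remaining time is again Exp(λ): the condition X > 4.38 is irrelevant.
P(X > 36) = e^(−1.9495) ≈ 0.142.

0.142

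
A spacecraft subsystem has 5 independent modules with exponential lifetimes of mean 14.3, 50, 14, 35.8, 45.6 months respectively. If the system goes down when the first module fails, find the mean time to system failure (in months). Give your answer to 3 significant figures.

4.73

The first failure time is exponential with rate Σλ_i = 1/14.3 + 1/50 + 1/14 + 1/35.8 + 1/45.6 = 0.211221 per month.
E[min] = 1/Σλ = 1/0.211221 = 4.73437 months.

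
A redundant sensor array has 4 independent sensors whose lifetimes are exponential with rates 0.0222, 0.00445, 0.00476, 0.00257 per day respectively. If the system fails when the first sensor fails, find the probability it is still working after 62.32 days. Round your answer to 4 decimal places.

0.1203

The time to first failure is exponential with rate Σλ = 0.0222 + 0.00445 + 0.00476 + 0.00257 = 0.03398.
P(min > 62.32) = e^(−0.03398·62.32) = e^(−2.1176) ≈ 0.1203.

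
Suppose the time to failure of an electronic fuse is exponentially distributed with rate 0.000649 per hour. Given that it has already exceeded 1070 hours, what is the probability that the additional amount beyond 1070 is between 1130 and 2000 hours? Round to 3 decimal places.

Memoryless: the residual past 1070 is again Exp(λ).
P(1130 < residual < 2000) = e^(−λ·1130) − e^(−λ·2000) = 0.48029 − 0.27308 ≈ 0.207.

0.207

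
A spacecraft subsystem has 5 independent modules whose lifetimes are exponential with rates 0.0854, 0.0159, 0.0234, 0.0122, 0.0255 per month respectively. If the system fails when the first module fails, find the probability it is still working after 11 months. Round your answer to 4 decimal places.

The time to first failure is exponential with rate Σλ = 0.0854 + 0.0159 + 0.0234 + 0.0122 + 0.0255 = 0.1624.
P(min > 11) = e^(−0.1624·11) = e^(−1.7864) ≈ 0.1676.

0.1676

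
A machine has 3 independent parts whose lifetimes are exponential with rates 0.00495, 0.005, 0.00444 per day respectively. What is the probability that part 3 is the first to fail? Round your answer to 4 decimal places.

0.3085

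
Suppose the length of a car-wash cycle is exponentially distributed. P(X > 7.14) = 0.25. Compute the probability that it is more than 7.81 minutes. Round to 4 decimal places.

0.2195

e^(−λ·7.14) = 0.25 ⇒ λ = −ln(0.25)/7.14 = 0.194159.
P(X > 7.81) = e^(−0.194159·7.81) = e^(−1.5164) ≈ 0.2195.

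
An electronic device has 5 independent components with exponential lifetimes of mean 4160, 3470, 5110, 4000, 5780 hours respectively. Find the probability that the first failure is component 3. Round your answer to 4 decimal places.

0.1706

Rates: λ_i = 1/mean_i → 0.000240385, 0.000288184, 0.000195695, 0.00025, 0.00017301; Σλ = 0.00114727.
P(component 3 first) = λ_3/Σλ = 0.000195695/0.00114727 ≈ 0.1706.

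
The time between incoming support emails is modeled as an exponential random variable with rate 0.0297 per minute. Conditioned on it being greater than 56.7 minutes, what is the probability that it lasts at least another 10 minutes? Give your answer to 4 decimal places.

0.7430

By the memoryless property, P(X > 56.7+10 | X > 56.7) = P(X > 10).
P(X > 10) = e^(−0.297) ≈ 0.7430.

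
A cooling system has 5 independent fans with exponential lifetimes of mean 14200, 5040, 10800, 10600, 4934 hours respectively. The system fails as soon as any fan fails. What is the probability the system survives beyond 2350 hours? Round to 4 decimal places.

0.2128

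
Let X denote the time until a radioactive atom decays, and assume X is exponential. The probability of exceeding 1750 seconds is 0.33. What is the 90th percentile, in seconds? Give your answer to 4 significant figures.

e^(−λ·1750) = 0.33 ⇒ λ = −ln(0.33)/1750 = 0.000633521.
90th percentile: 1 − e^(−λt) = 0.9, t = −ln(0.1)/λ = 3634.58 seconds.

3635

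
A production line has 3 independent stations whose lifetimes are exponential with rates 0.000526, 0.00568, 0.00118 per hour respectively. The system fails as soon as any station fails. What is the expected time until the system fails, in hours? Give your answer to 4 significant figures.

135.4

The time to first failure is exponential with rate Σλ = 0.000526 + 0.00568 + 0.00118 = 0.007386.
E[min] = 1/Σλ = 1/0.007386 = 135.391 hours.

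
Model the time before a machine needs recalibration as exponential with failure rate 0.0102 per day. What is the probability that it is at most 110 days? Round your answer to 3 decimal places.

0.674

P(X ≤ 110) = 1 − e^(−λ·110) = 1 − e^(−1.122) ≈ 0.674.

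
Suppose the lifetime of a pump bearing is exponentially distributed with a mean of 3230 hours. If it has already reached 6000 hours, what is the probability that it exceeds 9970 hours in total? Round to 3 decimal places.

0.293

The rate is λ = 1/3230 = 0.000309598 per hour.
The exponential is memoryless, so the remaining time is again Exp(λ): the condition X > 6000 is irrelevant.
P(X > 3970) = e^(−1.2291) ≈ 0.293.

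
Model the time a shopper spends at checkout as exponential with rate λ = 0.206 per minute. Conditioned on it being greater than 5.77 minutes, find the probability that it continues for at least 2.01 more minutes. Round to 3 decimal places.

The exponential is memoryless, so the remaining time is again Exp(λ): the condition X > 5.77 is irrelevant.
P(X > 2.01) = e^(−0.41406) ≈ 0.661.

0.661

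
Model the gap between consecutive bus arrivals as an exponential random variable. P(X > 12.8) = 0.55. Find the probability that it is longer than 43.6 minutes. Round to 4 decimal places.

e^(−λ·12.8) = 0.55 ⇒ λ = −ln(0.55)/12.8 = 0.046706.
P(X > 43.6) = e^(−0.046706·43.6) = e^(−2.0364) ≈ 0.1305.

0.1305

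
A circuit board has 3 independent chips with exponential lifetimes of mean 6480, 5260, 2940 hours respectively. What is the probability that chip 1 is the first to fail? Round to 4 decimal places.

0.2254

Rates: λ_i = 1/mean_i → 0.000154321, 0.000190114, 0.000340136; Σλ = 0.000684571.
P(chip 1 first) = λ_1/Σλ = 0.000154321/0.000684571 ≈ 0.2254.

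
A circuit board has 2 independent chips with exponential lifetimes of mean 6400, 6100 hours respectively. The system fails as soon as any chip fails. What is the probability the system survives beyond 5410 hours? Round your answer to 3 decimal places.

The first failure time is exponential with rate Σλ_i = 1/6400 + 1/6100 = 0.000320184 per hour.
P(min > 5410) = e^(−0.000320184·5410) = e^(−1.7322) ≈ 0.177.

0.177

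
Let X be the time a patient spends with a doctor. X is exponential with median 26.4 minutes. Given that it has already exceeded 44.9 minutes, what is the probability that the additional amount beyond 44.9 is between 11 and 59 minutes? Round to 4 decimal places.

For an exponential, median = ln(2)/λ, so λ = ln 2 / 26.4 = 0.0262556 per minute.
Memoryless: the residual past 44.9 is again Exp(λ).
P(11 < residual < 59) = e^(−λ·11) − e^(−λ·59) = 0.74915 − 0.21244 ≈ 0.5367.

0.5367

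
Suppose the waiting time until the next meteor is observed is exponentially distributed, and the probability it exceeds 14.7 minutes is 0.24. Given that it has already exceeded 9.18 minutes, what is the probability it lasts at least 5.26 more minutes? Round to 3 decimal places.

0.600

From e^(−λ·14.7) = 0.24, λ = −ln(0.24)/14.7 = 0.0970827.
Memoryless: P(X > 9.18+5.26 | X > 9.18) = P(X > 5.26) = e^(−0.0970827·5.26) ≈ 0.600.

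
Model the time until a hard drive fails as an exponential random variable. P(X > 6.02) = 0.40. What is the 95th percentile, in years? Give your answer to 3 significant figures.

19.7

e^(−λ·6.02) = 0.40 ⇒ λ = −ln(0.40)/6.02 = 0.152208.
95th percentile: 1 − e^(−λt) = 0.95, t = −ln(0.05)/λ = 19.6819 years.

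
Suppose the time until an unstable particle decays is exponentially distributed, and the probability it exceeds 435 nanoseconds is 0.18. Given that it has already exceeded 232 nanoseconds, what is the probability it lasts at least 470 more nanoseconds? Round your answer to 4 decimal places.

From e^(−λ·435) = 0.18, λ = −ln(0.18)/435 = 0.00394207.
Memoryless: P(X > 232+470 | X > 232) = P(X > 470) = e^(−0.00394207·470) ≈ 0.1568.

0.1568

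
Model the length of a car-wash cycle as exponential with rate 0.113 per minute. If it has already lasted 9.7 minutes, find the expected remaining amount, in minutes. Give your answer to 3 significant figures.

8.85

By memorylessness, the remaining amount past any threshold is again Exp(λ) with mean 1/λ = 8.84956 minutes.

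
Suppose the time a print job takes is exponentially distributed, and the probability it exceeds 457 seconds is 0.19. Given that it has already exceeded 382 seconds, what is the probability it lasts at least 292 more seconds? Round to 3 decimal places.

From e^(−λ·457) = 0.19, λ = −ln(0.19)/457 = 0.00363399.
Memoryless: P(X > 382+292 | X > 382) = P(X > 292) = e^(−0.00363399·292) ≈ 0.346.

0.346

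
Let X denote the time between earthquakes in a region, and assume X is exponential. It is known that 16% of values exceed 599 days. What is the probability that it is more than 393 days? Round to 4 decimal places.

0.3005

e^(−λ·599) = 0.16 ⇒ λ = −ln(0.16)/599 = 0.0030594.
P(X > 393) = e^(−0.0030594·393) = e^(−1.2023) ≈ 0.3005.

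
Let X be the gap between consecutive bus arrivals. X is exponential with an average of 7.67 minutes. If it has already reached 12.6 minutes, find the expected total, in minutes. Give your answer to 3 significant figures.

20.3

The rate is λ = 1/7.67 = 0.130378 per minute.
By memorylessness, E[X | X > 12.6] = 12.6 + 1/λ = 12.6 + 7.67 = 20.27 minutes.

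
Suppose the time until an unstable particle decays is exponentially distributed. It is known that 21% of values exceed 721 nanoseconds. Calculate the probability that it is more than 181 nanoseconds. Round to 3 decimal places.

e^(−λ·721) = 0.21 ⇒ λ = −ln(0.21)/721 = 0.00216456.
P(X > 181) = e^(−0.00216456·181) = e^(−0.39179) ≈ 0.676.

0.676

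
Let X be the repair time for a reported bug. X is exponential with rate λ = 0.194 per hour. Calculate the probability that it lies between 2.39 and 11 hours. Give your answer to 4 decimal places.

0.5106

P(2.39 < X < 11) = e^(−λ·2.39) − e^(−λ·11) = 0.62898 − 0.11836 ≈ 0.5106.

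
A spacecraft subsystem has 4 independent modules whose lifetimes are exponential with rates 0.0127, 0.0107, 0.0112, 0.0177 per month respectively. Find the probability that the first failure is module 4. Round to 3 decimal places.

The time to first failure is exponential with rate Σλ = 0.0127 + 0.0107 + 0.0112 + 0.0177 = 0.0523.
P(module 4 first) = λ_4/Σλ = 0.0177/0.0523 ≈ 0.338.

0.338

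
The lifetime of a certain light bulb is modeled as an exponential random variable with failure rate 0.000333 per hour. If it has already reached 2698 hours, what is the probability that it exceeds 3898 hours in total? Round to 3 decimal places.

0.671

P(X > s+t | X > s) = e^(−λ(s+t))/e^(−λs) = e^(−λt), independent of s = 2698.
P(X > 1200) = e^(−0.3996) ≈ 0.671.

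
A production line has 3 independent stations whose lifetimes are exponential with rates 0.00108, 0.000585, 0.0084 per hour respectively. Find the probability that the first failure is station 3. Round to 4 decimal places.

0.8346

The time to first failure is exponential with rate Σλ = 0.00108 + 0.000585 + 0.0084 = 0.010065.
P(station 3 first) = λ_3/Σλ = 0.0084/0.010065 ≈ 0.8346.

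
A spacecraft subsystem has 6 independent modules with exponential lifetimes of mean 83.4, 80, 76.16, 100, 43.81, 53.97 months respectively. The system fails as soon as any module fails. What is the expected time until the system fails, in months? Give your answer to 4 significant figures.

11.24

The first failure time is exponential with rate Σλ_i = 1/83.4 + 1/80 + 1/76.16 + 1/100 + 1/43.81 + 1/53.97 = 0.0889753 per month.
E[min] = 1/Σλ = 1/0.0889753 = 11.2391 months.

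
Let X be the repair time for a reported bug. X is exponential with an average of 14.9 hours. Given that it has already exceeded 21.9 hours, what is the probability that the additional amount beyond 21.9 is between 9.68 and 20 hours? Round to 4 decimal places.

The rate is λ = 1/14.9 = 0.0671141 per hour.
Memoryless: the residual past 21.9 is again Exp(λ).
P(9.68 < residual < 20) = e^(−λ·9.68) − e^(−λ·20) = 0.52222 − 0.26125 ≈ 0.2610.

0.2610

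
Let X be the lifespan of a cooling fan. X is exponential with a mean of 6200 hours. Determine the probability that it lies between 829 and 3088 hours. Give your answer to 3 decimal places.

0.267

The rate is λ = 1/6200 = 0.00016129 per hour.
P(829 < X < 3088) = e^(−λ·829) − e^(−λ·3088) = 0.87484 − 0.60771 ≈ 0.267.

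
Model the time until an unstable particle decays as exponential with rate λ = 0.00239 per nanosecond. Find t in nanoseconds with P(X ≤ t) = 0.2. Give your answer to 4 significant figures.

93.37

Set 1 − e^(−λt) = 0.2, so t = −ln(0.8)/λ = 0.22314/0.00239 ≈ 93.3655 nanoseconds.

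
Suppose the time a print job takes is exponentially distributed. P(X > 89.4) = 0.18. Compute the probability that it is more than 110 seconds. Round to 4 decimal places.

0.1212

e^(−λ·89.4) = 0.18 ⇒ λ = −ln(0.18)/89.4 = 0.0191812.
P(X > 110) = e^(−0.0191812·110) = e^(−2.1099) ≈ 0.1212.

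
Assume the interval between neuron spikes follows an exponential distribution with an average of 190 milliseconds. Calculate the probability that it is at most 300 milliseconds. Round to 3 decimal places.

0.794

The rate is λ = 1/190 = 0.00526316 per millisecond.
P(X ≤ 300) = 1 − e^(−λ·300) = 1 − e^(−1.5789) ≈ 0.794.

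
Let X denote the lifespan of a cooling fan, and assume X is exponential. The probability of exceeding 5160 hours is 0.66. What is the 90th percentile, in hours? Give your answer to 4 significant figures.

28590

e^(−λ·5160) = 0.66 ⇒ λ = −ln(0.66)/5160 = 0.0000805262.
90th percentile: 1 − e^(−λt) = 0.9, t = −ln(0.1)/λ = 28594.2 hours.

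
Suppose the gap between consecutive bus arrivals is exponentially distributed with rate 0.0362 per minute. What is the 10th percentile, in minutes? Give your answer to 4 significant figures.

2.911

Set 1 − e^(−λt) = 0.1, so t = −ln(0.9)/λ = 0.10536/0.0362 ≈ 2.91051 minutes.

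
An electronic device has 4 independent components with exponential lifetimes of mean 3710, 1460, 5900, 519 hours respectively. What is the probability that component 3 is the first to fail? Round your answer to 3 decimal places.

0.056

Rates: λ_i = 1/mean_i → 0.000269542, 0.000684932, 0.000169492, 0.00192678; Σλ = 0.00305075.
P(component 3 first) = λ_3/Σλ = 0.000169492/0.00305075 ≈ 0.056.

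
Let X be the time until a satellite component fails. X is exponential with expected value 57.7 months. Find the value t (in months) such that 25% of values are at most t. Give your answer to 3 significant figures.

The rate is λ = 1/57.7 = 0.017331 per month.
Set 1 − e^(−λt) = 0.25, so t = −ln(0.75)/λ = 0.28768/0.017331 ≈ 16.5993 months.

16.6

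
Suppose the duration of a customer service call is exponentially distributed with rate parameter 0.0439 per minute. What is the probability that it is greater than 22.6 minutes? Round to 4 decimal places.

P(X > 22.6) = e^(−λ·22.6) = e^(−0.99214) ≈ 0.3708.

0.3708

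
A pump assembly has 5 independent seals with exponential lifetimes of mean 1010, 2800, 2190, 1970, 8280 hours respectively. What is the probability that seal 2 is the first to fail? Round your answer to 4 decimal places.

Rates: λ_i = 1/mean_i → 0.000990099, 0.000357143, 0.000456621, 0.000507614, 0.000120773; Σλ = 0.00243225.
P(seal 2 first) = λ_2/Σλ = 0.000357143/0.00243225 ≈ 0.1468.

0.1468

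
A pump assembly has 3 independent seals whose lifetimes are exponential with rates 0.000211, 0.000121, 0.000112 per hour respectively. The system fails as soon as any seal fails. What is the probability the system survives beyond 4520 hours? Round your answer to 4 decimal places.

The time to first failure is exponential with rate Σλ = 0.000211 + 0.000121 + 0.000112 = 0.000444.
P(min > 4520) = e^(−0.000444·4520) = e^(−2.0069) ≈ 0.1344.

0.1344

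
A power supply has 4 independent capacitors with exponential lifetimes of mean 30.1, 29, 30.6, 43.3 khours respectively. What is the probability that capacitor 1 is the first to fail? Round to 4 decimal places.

0.2691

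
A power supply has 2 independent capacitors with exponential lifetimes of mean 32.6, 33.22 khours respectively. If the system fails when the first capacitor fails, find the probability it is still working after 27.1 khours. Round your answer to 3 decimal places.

0.193

The first failure time is exponential with rate Σλ_i = 1/32.6 + 1/33.22 = 0.0607772 per khour.
P(min > 27.1) = e^(−0.0607772·27.1) = e^(−1.6471) ≈ 0.193.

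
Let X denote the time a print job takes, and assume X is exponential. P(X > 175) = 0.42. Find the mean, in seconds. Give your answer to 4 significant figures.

201.7

e^(−λ·175) = 0.42 ⇒ λ = −ln(0.42)/175 = 0.00495715.
Mean = 1/λ = 201.729 seconds.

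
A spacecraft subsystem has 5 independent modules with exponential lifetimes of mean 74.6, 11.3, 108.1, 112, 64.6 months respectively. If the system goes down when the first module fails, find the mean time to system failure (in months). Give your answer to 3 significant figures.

7.38

The first failure time is exponential with rate Σλ_i = 1/74.6 + 1/11.3 + 1/108.1 + 1/112 + 1/64.6 = 0.13556 per month.
E[min] = 1/Σλ = 1/0.13556 = 7.37683 months.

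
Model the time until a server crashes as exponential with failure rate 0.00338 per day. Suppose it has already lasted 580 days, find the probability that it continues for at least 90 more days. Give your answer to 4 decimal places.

0.7377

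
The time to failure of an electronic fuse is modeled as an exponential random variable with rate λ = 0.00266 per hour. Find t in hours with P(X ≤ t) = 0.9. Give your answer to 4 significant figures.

Set 1 − e^(−λt) = 0.9, so t = −ln(0.1)/λ = 2.3026/0.00266 ≈ 865.633 hours.

865.6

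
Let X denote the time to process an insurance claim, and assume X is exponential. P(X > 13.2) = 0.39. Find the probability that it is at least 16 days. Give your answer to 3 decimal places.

e^(−λ·13.2) = 0.39 ⇒ λ = −ln(0.39)/13.2 = 0.071334.
P(X > 16) = e^(−0.071334·16) = e^(−1.1413) ≈ 0.319.

0.319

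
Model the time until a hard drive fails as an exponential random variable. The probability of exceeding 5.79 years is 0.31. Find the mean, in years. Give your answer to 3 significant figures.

4.94

e^(−λ·5.79) = 0.31 ⇒ λ = −ln(0.31)/5.79 = 0.202277.
Mean = 1/λ = 4.94372 years.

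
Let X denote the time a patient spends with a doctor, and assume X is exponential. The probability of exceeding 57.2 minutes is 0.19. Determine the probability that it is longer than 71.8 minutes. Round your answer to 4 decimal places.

0.1244

e^(−λ·57.2) = 0.19 ⇒ λ = −ln(0.19)/57.2 = 0.0290338.
P(X > 71.8) = e^(−0.0290338·71.8) = e^(−2.0846) ≈ 0.1244.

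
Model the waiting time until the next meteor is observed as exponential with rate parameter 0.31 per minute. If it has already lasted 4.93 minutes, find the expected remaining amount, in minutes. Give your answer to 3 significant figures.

3.23

By memorylessness, the remaining amount past any threshold is again Exp(λ) with mean 1/λ = 3.22581 minutes.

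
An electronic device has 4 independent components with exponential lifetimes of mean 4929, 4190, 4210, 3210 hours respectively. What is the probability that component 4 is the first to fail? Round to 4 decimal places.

0.3145

Rates: λ_i = 1/mean_i → 0.000202881, 0.000238663, 0.00023753, 0.000311526; Σλ = 0.000990601.
P(component 4 first) = λ_4/Σλ = 0.000311526/0.000990601 ≈ 0.3145.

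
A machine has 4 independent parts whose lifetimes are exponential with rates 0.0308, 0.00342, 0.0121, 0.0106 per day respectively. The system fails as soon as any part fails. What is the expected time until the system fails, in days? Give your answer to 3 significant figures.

17.6

The time to first failure is exponential with rate Σλ = 0.0308 + 0.00342 + 0.0121 + 0.0106 = 0.05692.
E[min] = 1/Σλ = 1/0.05692 = 17.5685 days.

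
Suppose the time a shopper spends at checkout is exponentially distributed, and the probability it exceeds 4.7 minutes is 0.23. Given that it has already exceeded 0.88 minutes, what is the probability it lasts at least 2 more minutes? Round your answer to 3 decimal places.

From e^(−λ·4.7) = 0.23, λ = −ln(0.23)/4.7 = 0.312697.
Memoryless: P(X > 0.88+2 | X > 0.88) = P(X > 2) = e^(−0.312697·2) ≈ 0.535.

0.535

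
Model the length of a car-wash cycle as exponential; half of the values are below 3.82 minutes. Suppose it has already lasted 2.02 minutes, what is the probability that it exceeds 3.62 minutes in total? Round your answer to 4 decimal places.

0.7480

For an exponential, median = ln(2)/λ, so λ = ln 2 / 3.82 = 0.181452 per minute.
P(X > s+t | X > s) = e^(−λ(s+t))/e^(−λs) = e^(−λt), independent of s = 2.02.
P(X > 1.6) = e^(−0.29032) ≈ 0.7480.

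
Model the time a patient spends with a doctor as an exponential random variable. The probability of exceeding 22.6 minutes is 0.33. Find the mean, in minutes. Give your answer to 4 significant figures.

e^(−λ·22.6) = 0.33 ⇒ λ = −ln(0.33)/22.6 = 0.0490559.
Mean = 1/λ = 20.3849 minutes.

20.38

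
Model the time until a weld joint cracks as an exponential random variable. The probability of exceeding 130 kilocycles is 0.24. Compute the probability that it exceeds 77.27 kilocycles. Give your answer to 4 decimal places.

0.4282

e^(−λ·130) = 0.24 ⇒ λ = −ln(0.24)/130 = 0.0109778.
P(X > 77.27) = e^(−0.0109778·77.27) = e^(−0.84826) ≈ 0.4282.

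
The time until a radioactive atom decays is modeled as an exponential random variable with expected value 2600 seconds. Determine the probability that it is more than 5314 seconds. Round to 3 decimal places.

The rate is λ = 1/2600 = 0.000384615 per second.
P(X > 5314) = e^(−λ·5314) = e^(−2.0438) ≈ 0.130.

0.130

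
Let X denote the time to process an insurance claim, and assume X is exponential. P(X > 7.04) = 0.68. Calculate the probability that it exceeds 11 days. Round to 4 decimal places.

0.5474

e^(−λ·7.04) = 0.68 ⇒ λ = −ln(0.68)/7.04 = 0.0547816.
P(X > 11) = e^(−0.0547816·11) = e^(−0.6026) ≈ 0.5474.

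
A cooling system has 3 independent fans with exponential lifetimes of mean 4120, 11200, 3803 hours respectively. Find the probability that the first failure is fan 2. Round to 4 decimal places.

0.1501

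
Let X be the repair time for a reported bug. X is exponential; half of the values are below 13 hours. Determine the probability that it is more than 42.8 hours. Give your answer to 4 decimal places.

0.1021

For an exponential, median = ln(2)/λ, so λ = ln 2 / 13 = 0.053319 per hour.
P(X > 42.8) = e^(−λ·42.8) = e^(−2.2821) ≈ 0.1021.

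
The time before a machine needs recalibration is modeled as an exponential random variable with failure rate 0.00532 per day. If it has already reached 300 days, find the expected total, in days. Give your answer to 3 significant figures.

488

By memorylessness, E[X | X > 300] = 300 + 1/λ = 300 + 187.97 = 487.97 days.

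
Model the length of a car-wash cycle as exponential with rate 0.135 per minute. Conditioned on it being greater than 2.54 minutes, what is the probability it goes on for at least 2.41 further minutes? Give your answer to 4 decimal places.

0.7223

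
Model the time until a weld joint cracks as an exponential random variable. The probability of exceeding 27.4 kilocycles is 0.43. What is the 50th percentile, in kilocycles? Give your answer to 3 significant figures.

22.5

e^(−λ·27.4) = 0.43 ⇒ λ = −ln(0.43)/27.4 = 0.0308018.
50th percentile: 1 − e^(−λt) = 0.5, t = −ln(0.5)/λ = 22.5034 kilocycles.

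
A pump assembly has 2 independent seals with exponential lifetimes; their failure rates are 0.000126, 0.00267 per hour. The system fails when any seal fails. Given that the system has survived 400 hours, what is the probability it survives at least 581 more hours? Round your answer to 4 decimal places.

0.1970

Time to first failure ~ Exp(Σλ) with Σλ = 0.002796.
By memorylessness, P(T > 400+581 | T > 400) = P(T > 581) = e^(−0.002796·581) ≈ 0.1970.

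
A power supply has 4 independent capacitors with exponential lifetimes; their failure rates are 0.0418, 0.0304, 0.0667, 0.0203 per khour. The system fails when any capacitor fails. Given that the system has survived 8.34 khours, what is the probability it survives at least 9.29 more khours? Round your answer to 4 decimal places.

0.2279

Time to first failure ~ Exp(Σλ) with Σλ = 0.1592.
By memorylessness, P(T > 8.34+9.29 | T > 8.34) = P(T > 9.29) = e^(−0.1592·9.29) ≈ 0.2279.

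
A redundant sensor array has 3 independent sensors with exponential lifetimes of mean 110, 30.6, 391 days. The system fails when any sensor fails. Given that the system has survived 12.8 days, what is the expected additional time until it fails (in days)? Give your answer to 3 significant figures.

22.6

First-failure rate Σλ = 1/110 + 1/30.6 + 1/391 = 0.0443282.
By memorylessness the expected residual is 1/Σλ = 22.559 days, regardless of the 12.8 already elapsed.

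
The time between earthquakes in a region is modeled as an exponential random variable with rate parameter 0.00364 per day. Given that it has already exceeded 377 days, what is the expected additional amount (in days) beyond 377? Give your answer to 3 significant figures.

275

By memorylessness, the remaining amount past any threshold is again Exp(λ) with mean 1/λ = 274.725 days.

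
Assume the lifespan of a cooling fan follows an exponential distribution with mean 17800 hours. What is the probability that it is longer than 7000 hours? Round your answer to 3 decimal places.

The rate is λ = 1/17800 = 0.0000561798 per hour.
P(X > 7000) = e^(−λ·7000) = e^(−0.39326) ≈ 0.675.

0.675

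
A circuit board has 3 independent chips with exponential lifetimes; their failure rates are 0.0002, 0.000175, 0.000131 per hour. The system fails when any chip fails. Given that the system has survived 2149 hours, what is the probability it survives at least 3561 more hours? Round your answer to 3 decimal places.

0.165

Time to first failure ~ Exp(Σλ) with Σλ = 0.000506.
By memorylessness, P(T > 2149+3561 | T > 2149) = P(T > 3561) = e^(−0.000506·3561) ≈ 0.165.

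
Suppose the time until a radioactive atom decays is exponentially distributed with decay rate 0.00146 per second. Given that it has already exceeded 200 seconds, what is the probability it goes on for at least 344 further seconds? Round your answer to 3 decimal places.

By the memoryless property, P(X > 200+344 | X > 200) = P(X > 344).
P(X > 344) = e^(−0.50224) ≈ 0.605.

0.605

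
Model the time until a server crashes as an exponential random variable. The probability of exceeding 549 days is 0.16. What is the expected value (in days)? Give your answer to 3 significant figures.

e^(−λ·549) = 0.16 ⇒ λ = −ln(0.16)/549 = 0.00333804.
Mean = 1/λ = 299.577 days.

300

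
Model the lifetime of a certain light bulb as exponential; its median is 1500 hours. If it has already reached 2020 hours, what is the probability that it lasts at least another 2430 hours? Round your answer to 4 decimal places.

For an exponential, median = ln(2)/λ, so λ = ln 2 / 1500 = 0.000462098 per hour.
P(X > s+t | X > s) = e^(−λ(s+t))/e^(−λs) = e^(−λt), independent of s = 2020.
P(X > 2430) = e^(−1.1229) ≈ 0.3253.

0.3253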